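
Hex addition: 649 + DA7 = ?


Align and add column by column (LSB to MSB, each column mod 16 with carry):
  0649
+ 0DA7
  ----
  col 0: 9(9) + 7(7) + 0 (carry in) = 16 → 0(0), carry out 1
  col 1: 4(4) + A(10) + 1 (carry in) = 15 → F(15), carry out 0
  col 2: 6(6) + D(13) + 0 (carry in) = 19 → 3(3), carry out 1
  col 3: 0(0) + 0(0) + 1 (carry in) = 1 → 1(1), carry out 0
Reading digits MSB→LSB: 13F0
Strip leading zeros: 13F0
= 0x13F0


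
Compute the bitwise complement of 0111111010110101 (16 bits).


Original: 0111111010110101
Invert all bits:
  bit 0: 0 → 1
  bit 1: 1 → 0
  bit 2: 1 → 0
  bit 3: 1 → 0
  bit 4: 1 → 0
  bit 5: 1 → 0
  bit 6: 1 → 0
  bit 7: 0 → 1
  bit 8: 1 → 0
  bit 9: 0 → 1
  bit 10: 1 → 0
  bit 11: 1 → 0
  bit 12: 0 → 1
  bit 13: 1 → 0
  bit 14: 0 → 1
  bit 15: 1 → 0
= 1000000101001010


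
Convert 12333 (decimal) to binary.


Divide by 2 repeatedly:
12333 ÷ 2 = 6166 remainder 1
6166 ÷ 2 = 3083 remainder 0
3083 ÷ 2 = 1541 remainder 1
1541 ÷ 2 = 770 remainder 1
770 ÷ 2 = 385 remainder 0
385 ÷ 2 = 192 remainder 1
192 ÷ 2 = 96 remainder 0
96 ÷ 2 = 48 remainder 0
48 ÷ 2 = 24 remainder 0
24 ÷ 2 = 12 remainder 0
12 ÷ 2 = 6 remainder 0
6 ÷ 2 = 3 remainder 0
3 ÷ 2 = 1 remainder 1
1 ÷ 2 = 0 remainder 1
Reading remainders bottom-up:
= 11000000101101


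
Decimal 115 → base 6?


Divide by 6 repeatedly:
115 ÷ 6 = 19 remainder 1
19 ÷ 6 = 3 remainder 1
3 ÷ 6 = 0 remainder 3
Reading remainders bottom-up:
= 311


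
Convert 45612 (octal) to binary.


Each octal digit → 3 binary bits:
  4 = 100
  5 = 101
  6 = 110
  1 = 001
  2 = 010
Concatenate: 100 101 110 001 010
= 100101110001010


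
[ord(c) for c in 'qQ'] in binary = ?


String: 'qQ'  (2 characters)
Per-character ASCII lookup:
  'q': lowercase starts at 97: 'q' = 97 + 16 = 113 → 1110001
  'Q': uppercase starts at 65: 'Q' = 65 + 16 = 81 → 1010001
= 1110001 1010001


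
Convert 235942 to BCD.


Each digit → 4-bit binary:
  2 → 0010
  3 → 0011
  5 → 0101
  9 → 1001
  4 → 0100
  2 → 0010
= 0010 0011 0101 1001 0100 0010


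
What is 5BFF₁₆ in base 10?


Positional values:
Position 0: F × 16^0 = 15 × 1 = 15
Position 1: F × 16^1 = 15 × 16 = 240
Position 2: B × 16^2 = 11 × 256 = 2816
Position 3: 5 × 16^3 = 5 × 4096 = 20480
Sum = 15 + 240 + 2816 + 20480
= 23551


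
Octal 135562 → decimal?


Positional values:
Position 0: 2 × 8^0 = 2
Position 1: 6 × 8^1 = 48
Position 2: 5 × 8^2 = 320
Position 3: 5 × 8^3 = 2560
Position 4: 3 × 8^4 = 12288
Position 5: 1 × 8^5 = 32768
Sum = 2 + 48 + 320 + 2560 + 12288 + 32768
= 47986


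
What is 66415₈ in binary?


Each octal digit → 3 binary bits:
  6 = 110
  6 = 110
  4 = 100
  1 = 001
  5 = 101
Concatenate: 110 110 100 001 101
= 110110100001101


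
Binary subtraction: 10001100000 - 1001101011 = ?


Align and subtract column by column (LSB to MSB, borrowing when needed):
  10001100000
- 01001101011
  -----------
  col 0: (0 - 0 borrow-in) - 1 → borrow from next column: (0+2) - 1 = 1, borrow out 1
  col 1: (0 - 1 borrow-in) - 1 → borrow from next column: (-1+2) - 1 = 0, borrow out 1
  col 2: (0 - 1 borrow-in) - 0 → borrow from next column: (-1+2) - 0 = 1, borrow out 1
  col 3: (0 - 1 borrow-in) - 1 → borrow from next column: (-1+2) - 1 = 0, borrow out 1
  col 4: (0 - 1 borrow-in) - 0 → borrow from next column: (-1+2) - 0 = 1, borrow out 1
  col 5: (1 - 1 borrow-in) - 1 → borrow from next column: (0+2) - 1 = 1, borrow out 1
  col 6: (1 - 1 borrow-in) - 1 → borrow from next column: (0+2) - 1 = 1, borrow out 1
  col 7: (0 - 1 borrow-in) - 0 → borrow from next column: (-1+2) - 0 = 1, borrow out 1
  col 8: (0 - 1 borrow-in) - 0 → borrow from next column: (-1+2) - 0 = 1, borrow out 1
  col 9: (0 - 1 borrow-in) - 1 → borrow from next column: (-1+2) - 1 = 0, borrow out 1
  col 10: (1 - 1 borrow-in) - 0 → 0 - 0 = 0, borrow out 0
Reading bits MSB→LSB: 00111110101
Strip leading zeros: 111110101
= 111110101


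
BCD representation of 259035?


Each digit → 4-bit binary:
  2 → 0010
  5 → 0101
  9 → 1001
  0 → 0000
  3 → 0011
  5 → 0101
= 0010 0101 1001 0000 0011 0101


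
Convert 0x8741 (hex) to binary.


Each hex digit → 4 binary bits:
  8 = 1000
  7 = 0111
  4 = 0100
  1 = 0001
Concatenate: 1000 0111 0100 0001
= 1000011101000001


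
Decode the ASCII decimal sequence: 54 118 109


Codes (decimal): 54 118 109
Per-code ASCII lookup:
  54  (range 48-57: digits, 54 - 48 = 6) → '6'
  118  (range 97-122: lowercase, 118 - 97 = 21) → 'v'
  109  (range 97-122: lowercase, 109 - 97 = 12) → 'm'
= '6vm'


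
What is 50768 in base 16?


Divide by 16 repeatedly:
50768 ÷ 16 = 3173 remainder 0 (0)
3173 ÷ 16 = 198 remainder 5 (5)
198 ÷ 16 = 12 remainder 6 (6)
12 ÷ 16 = 0 remainder 12 (C)
Reading remainders bottom-up:
= 0xC650


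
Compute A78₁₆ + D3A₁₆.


Align and add column by column (LSB to MSB, each column mod 16 with carry):
  0A78
+ 0D3A
  ----
  col 0: 8(8) + A(10) + 0 (carry in) = 18 → 2(2), carry out 1
  col 1: 7(7) + 3(3) + 1 (carry in) = 11 → B(11), carry out 0
  col 2: A(10) + D(13) + 0 (carry in) = 23 → 7(7), carry out 1
  col 3: 0(0) + 0(0) + 1 (carry in) = 1 → 1(1), carry out 0
Reading digits MSB→LSB: 17B2
Strip leading zeros: 17B2
= 0x17B2


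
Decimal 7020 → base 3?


Divide by 3 repeatedly:
7020 ÷ 3 = 2340 remainder 0
2340 ÷ 3 = 780 remainder 0
780 ÷ 3 = 260 remainder 0
260 ÷ 3 = 86 remainder 2
86 ÷ 3 = 28 remainder 2
28 ÷ 3 = 9 remainder 1
9 ÷ 3 = 3 remainder 0
3 ÷ 3 = 1 remainder 0
1 ÷ 3 = 0 remainder 1
Reading remainders bottom-up:
= 100122000


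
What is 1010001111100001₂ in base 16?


Group into 4-bit nibbles: 1010001111100001
  1010 = A
  0011 = 3
  1110 = E
  0001 = 1
= 0xA3E1


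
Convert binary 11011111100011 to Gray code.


Binary: 11011111100011
Gray code: G = B XOR (B >> 1)
B >> 1 = 01101111110001
11011111100011 XOR 01101111110001:
  1 XOR 0 = 1
  1 XOR 1 = 0
  0 XOR 1 = 1
  1 XOR 0 = 1
  1 XOR 1 = 0
  1 XOR 1 = 0
  1 XOR 1 = 0
  1 XOR 1 = 0
  1 XOR 1 = 0
  0 XOR 1 = 1
  0 XOR 0 = 0
  0 XOR 0 = 0
  1 XOR 0 = 1
  1 XOR 1 = 0
= 10110000010010


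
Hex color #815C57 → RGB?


Hex: #815C57
R = 81₁₆ = 129
G = 5C₁₆ = 92
B = 57₁₆ = 87
= RGB(129, 92, 87)


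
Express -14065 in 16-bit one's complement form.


Original: 0011011011110001
Invert all bits:
  bit 0: 0 → 1
  bit 1: 0 → 1
  bit 2: 1 → 0
  bit 3: 1 → 0
  bit 4: 0 → 1
  bit 5: 1 → 0
  bit 6: 1 → 0
  bit 7: 0 → 1
  bit 8: 1 → 0
  bit 9: 1 → 0
  bit 10: 1 → 0
  bit 11: 1 → 0
  bit 12: 0 → 1
  bit 13: 0 → 1
  bit 14: 0 → 1
  bit 15: 1 → 0
= 1100100100001110


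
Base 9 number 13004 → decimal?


Positional values (base 9):
  4 × 9^0 = 4 × 1 = 4
  0 × 9^1 = 0 × 9 = 0
  0 × 9^2 = 0 × 81 = 0
  3 × 9^3 = 3 × 729 = 2187
  1 × 9^4 = 1 × 6561 = 6561
Sum = 4 + 0 + 0 + 2187 + 6561
= 8752


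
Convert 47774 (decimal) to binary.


Divide by 2 repeatedly:
47774 ÷ 2 = 23887 remainder 0
23887 ÷ 2 = 11943 remainder 1
11943 ÷ 2 = 5971 remainder 1
5971 ÷ 2 = 2985 remainder 1
2985 ÷ 2 = 1492 remainder 1
1492 ÷ 2 = 746 remainder 0
746 ÷ 2 = 373 remainder 0
373 ÷ 2 = 186 remainder 1
186 ÷ 2 = 93 remainder 0
93 ÷ 2 = 46 remainder 1
46 ÷ 2 = 23 remainder 0
23 ÷ 2 = 11 remainder 1
11 ÷ 2 = 5 remainder 1
5 ÷ 2 = 2 remainder 1
2 ÷ 2 = 1 remainder 0
1 ÷ 2 = 0 remainder 1
Reading remainders bottom-up:
= 1011101010011110


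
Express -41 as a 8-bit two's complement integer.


Original: 00101001
Step 1 - Invert all bits: 11010110
Step 2 - Add 1: 11010110 + 1
= 11010111 (represents -41)


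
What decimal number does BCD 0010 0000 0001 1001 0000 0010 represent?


Each 4-bit group → digit:
  0010 → 2
  0000 → 0
  0001 → 1
  1001 → 9
  0000 → 0
  0010 → 2
= 201902


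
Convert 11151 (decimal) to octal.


Divide by 8 repeatedly:
11151 ÷ 8 = 1393 remainder 7
1393 ÷ 8 = 174 remainder 1
174 ÷ 8 = 21 remainder 6
21 ÷ 8 = 2 remainder 5
2 ÷ 8 = 0 remainder 2
Reading remainders bottom-up:
= 0o25617


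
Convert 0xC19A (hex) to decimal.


Positional values:
Position 0: A × 16^0 = 10 × 1 = 10
Position 1: 9 × 16^1 = 9 × 16 = 144
Position 2: 1 × 16^2 = 1 × 256 = 256
Position 3: C × 16^3 = 12 × 4096 = 49152
Sum = 10 + 144 + 256 + 49152
= 49562


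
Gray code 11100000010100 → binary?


Gray code: 11100000010100
MSB stays the same: 1
Each subsequent bit = prev_binary XOR current_gray:
  B[1] = 1 XOR 1 = 0
  B[2] = 0 XOR 1 = 1
  B[3] = 1 XOR 0 = 1
  B[4] = 1 XOR 0 = 1
  B[5] = 1 XOR 0 = 1
  B[6] = 1 XOR 0 = 1
  B[7] = 1 XOR 0 = 1
  B[8] = 1 XOR 0 = 1
  B[9] = 1 XOR 1 = 0
  B[10] = 0 XOR 0 = 0
  B[11] = 0 XOR 1 = 1
  B[12] = 1 XOR 0 = 1
  B[13] = 1 XOR 0 = 1
= 10111111100111 (12263 decimal)


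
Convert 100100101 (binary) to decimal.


Positional values:
Bit 0: 1 × 2^0 = 1
Bit 2: 1 × 2^2 = 4
Bit 5: 1 × 2^5 = 32
Bit 8: 1 × 2^8 = 256
Sum = 1 + 4 + 32 + 256
= 293


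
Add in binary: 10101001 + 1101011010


Align and add column by column (LSB to MSB, carry propagating):
  00010101001
+ 01101011010
  -----------
  col 0: 1 + 0 + 0 (carry in) = 1 → bit 1, carry out 0
  col 1: 0 + 1 + 0 (carry in) = 1 → bit 1, carry out 0
  col 2: 0 + 0 + 0 (carry in) = 0 → bit 0, carry out 0
  col 3: 1 + 1 + 0 (carry in) = 2 → bit 0, carry out 1
  col 4: 0 + 1 + 1 (carry in) = 2 → bit 0, carry out 1
  col 5: 1 + 0 + 1 (carry in) = 2 → bit 0, carry out 1
  col 6: 0 + 1 + 1 (carry in) = 2 → bit 0, carry out 1
  col 7: 1 + 0 + 1 (carry in) = 2 → bit 0, carry out 1
  col 8: 0 + 1 + 1 (carry in) = 2 → bit 0, carry out 1
  col 9: 0 + 1 + 1 (carry in) = 2 → bit 0, carry out 1
  col 10: 0 + 0 + 1 (carry in) = 1 → bit 1, carry out 0
Reading bits MSB→LSB: 10000000011
Strip leading zeros: 10000000011
= 10000000011


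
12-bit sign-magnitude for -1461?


Sign bit: 1 (negative)
Magnitude: 1461 = 10110110101
= 110110110101


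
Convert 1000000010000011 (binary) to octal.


Group into 3-bit groups: 001000000010000011
  001 = 1
  000 = 0
  000 = 0
  010 = 2
  000 = 0
  011 = 3
= 0o100203


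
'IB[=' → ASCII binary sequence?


String: 'IB[='  (4 characters)
Per-character ASCII lookup:
  'I': uppercase starts at 65: 'I' = 65 + 8 = 73 → 1001001
  'B': uppercase starts at 65: 'B' = 65 + 1 = 66 → 1000010
  '[': special character: '[' = 91 → 1011011
  '=': special character: '=' = 61 → 111101
= 1001001 1000010 1011011 111101


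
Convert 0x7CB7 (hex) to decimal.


Positional values:
Position 0: 7 × 16^0 = 7 × 1 = 7
Position 1: B × 16^1 = 11 × 16 = 176
Position 2: C × 16^2 = 12 × 256 = 3072
Position 3: 7 × 16^3 = 7 × 4096 = 28672
Sum = 7 + 176 + 3072 + 28672
= 31927


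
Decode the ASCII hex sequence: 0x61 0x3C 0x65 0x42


Codes (hex): 0x61 0x3C 0x65 0x42
Per-code ASCII lookup:
  0x61 = 97  (range 97-122: lowercase, 97 - 97 = 0) → 'a'
  0x3C = 60  (special character) → '<'
  0x65 = 101  (range 97-122: lowercase, 101 - 97 = 4) → 'e'
  0x42 = 66  (range 65-90: uppercase, 66 - 65 = 1) → 'B'
= 'a<eB'


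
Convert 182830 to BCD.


Each digit → 4-bit binary:
  1 → 0001
  8 → 1000
  2 → 0010
  8 → 1000
  3 → 0011
  0 → 0000
= 0001 1000 0010 1000 0011 0000


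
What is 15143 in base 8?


Divide by 8 repeatedly:
15143 ÷ 8 = 1892 remainder 7
1892 ÷ 8 = 236 remainder 4
236 ÷ 8 = 29 remainder 4
29 ÷ 8 = 3 remainder 5
3 ÷ 8 = 0 remainder 3
Reading remainders bottom-up:
= 0o35447


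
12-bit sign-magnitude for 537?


Sign bit: 0 (positive)
Magnitude: 537 = 01000011001
= 001000011001


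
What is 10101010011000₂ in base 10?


Positional values:
Bit 3: 1 × 2^3 = 8
Bit 4: 1 × 2^4 = 16
Bit 7: 1 × 2^7 = 128
Bit 9: 1 × 2^9 = 512
Bit 11: 1 × 2^11 = 2048
Bit 13: 1 × 2^13 = 8192
Sum = 8 + 16 + 128 + 512 + 2048 + 8192
= 10904


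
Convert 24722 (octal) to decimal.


Positional values:
Position 0: 2 × 8^0 = 2
Position 1: 2 × 8^1 = 16
Position 2: 7 × 8^2 = 448
Position 3: 4 × 8^3 = 2048
Position 4: 2 × 8^4 = 8192
Sum = 2 + 16 + 448 + 2048 + 8192
= 10706


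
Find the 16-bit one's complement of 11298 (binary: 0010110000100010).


Original: 0010110000100010
Invert all bits:
  bit 0: 0 → 1
  bit 1: 0 → 1
  bit 2: 1 → 0
  bit 3: 0 → 1
  bit 4: 1 → 0
  bit 5: 1 → 0
  bit 6: 0 → 1
  bit 7: 0 → 1
  bit 8: 0 → 1
  bit 9: 0 → 1
  bit 10: 1 → 0
  bit 11: 0 → 1
  bit 12: 0 → 1
  bit 13: 0 → 1
  bit 14: 1 → 0
  bit 15: 0 → 1
= 1101001111011101


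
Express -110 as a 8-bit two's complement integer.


Original: 01101110
Step 1 - Invert all bits: 10010001
Step 2 - Add 1: 10010001 + 1
= 10010010 (represents -110)


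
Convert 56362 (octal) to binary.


Each octal digit → 3 binary bits:
  5 = 101
  6 = 110
  3 = 011
  6 = 110
  2 = 010
Concatenate: 101 110 011 110 010
= 101110011110010


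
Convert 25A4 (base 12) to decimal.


Positional values (base 12):
  4 × 12^0 = 4 × 1 = 4
  A × 12^1 = 10 × 12 = 120
  5 × 12^2 = 5 × 144 = 720
  2 × 12^3 = 2 × 1728 = 3456
Sum = 4 + 120 + 720 + 3456
= 4300


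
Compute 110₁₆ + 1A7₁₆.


Align and add column by column (LSB to MSB, each column mod 16 with carry):
  0110
+ 01A7
  ----
  col 0: 0(0) + 7(7) + 0 (carry in) = 7 → 7(7), carry out 0
  col 1: 1(1) + A(10) + 0 (carry in) = 11 → B(11), carry out 0
  col 2: 1(1) + 1(1) + 0 (carry in) = 2 → 2(2), carry out 0
  col 3: 0(0) + 0(0) + 0 (carry in) = 0 → 0(0), carry out 0
Reading digits MSB→LSB: 02B7
Strip leading zeros: 2B7
= 0x2B7


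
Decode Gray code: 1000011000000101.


Gray code: 1000011000000101
MSB stays the same: 1
Each subsequent bit = prev_binary XOR current_gray:
  B[1] = 1 XOR 0 = 1
  B[2] = 1 XOR 0 = 1
  B[3] = 1 XOR 0 = 1
  B[4] = 1 XOR 0 = 1
  B[5] = 1 XOR 1 = 0
  B[6] = 0 XOR 1 = 1
  B[7] = 1 XOR 0 = 1
  B[8] = 1 XOR 0 = 1
  B[9] = 1 XOR 0 = 1
  B[10] = 1 XOR 0 = 1
  B[11] = 1 XOR 0 = 1
  B[12] = 1 XOR 0 = 1
  B[13] = 1 XOR 1 = 0
  B[14] = 0 XOR 0 = 0
  B[15] = 0 XOR 1 = 1
= 1111101111111001 (64505 decimal)


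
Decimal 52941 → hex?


Divide by 16 repeatedly:
52941 ÷ 16 = 3308 remainder 13 (D)
3308 ÷ 16 = 206 remainder 12 (C)
206 ÷ 16 = 12 remainder 14 (E)
12 ÷ 16 = 0 remainder 12 (C)
Reading remainders bottom-up:
= 0xCECD


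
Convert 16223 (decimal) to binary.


Divide by 2 repeatedly:
16223 ÷ 2 = 8111 remainder 1
8111 ÷ 2 = 4055 remainder 1
4055 ÷ 2 = 2027 remainder 1
2027 ÷ 2 = 1013 remainder 1
1013 ÷ 2 = 506 remainder 1
506 ÷ 2 = 253 remainder 0
253 ÷ 2 = 126 remainder 1
126 ÷ 2 = 63 remainder 0
63 ÷ 2 = 31 remainder 1
31 ÷ 2 = 15 remainder 1
15 ÷ 2 = 7 remainder 1
7 ÷ 2 = 3 remainder 1
3 ÷ 2 = 1 remainder 1
1 ÷ 2 = 0 remainder 1
Reading remainders bottom-up:
= 11111101011111


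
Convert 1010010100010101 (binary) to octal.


Group into 3-bit groups: 001010010100010101
  001 = 1
  010 = 2
  010 = 2
  100 = 4
  010 = 2
  101 = 5
= 0o122425


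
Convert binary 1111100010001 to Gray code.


Binary: 1111100010001
Gray code: G = B XOR (B >> 1)
B >> 1 = 0111110001000
1111100010001 XOR 0111110001000:
  1 XOR 0 = 1
  1 XOR 1 = 0
  1 XOR 1 = 0
  1 XOR 1 = 0
  1 XOR 1 = 0
  0 XOR 1 = 1
  0 XOR 0 = 0
  0 XOR 0 = 0
  1 XOR 0 = 1
  0 XOR 1 = 1
  0 XOR 0 = 0
  0 XOR 0 = 0
  1 XOR 0 = 1
= 1000010011001


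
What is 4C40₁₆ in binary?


Each hex digit → 4 binary bits:
  4 = 0100
  C = 1100
  4 = 0100
  0 = 0000
Concatenate: 0100 1100 0100 0000
= 0100110001000000


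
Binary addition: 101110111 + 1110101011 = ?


Align and add column by column (LSB to MSB, carry propagating):
  00101110111
+ 01110101011
  -----------
  col 0: 1 + 1 + 0 (carry in) = 2 → bit 0, carry out 1
  col 1: 1 + 1 + 1 (carry in) = 3 → bit 1, carry out 1
  col 2: 1 + 0 + 1 (carry in) = 2 → bit 0, carry out 1
  col 3: 0 + 1 + 1 (carry in) = 2 → bit 0, carry out 1
  col 4: 1 + 0 + 1 (carry in) = 2 → bit 0, carry out 1
  col 5: 1 + 1 + 1 (carry in) = 3 → bit 1, carry out 1
  col 6: 1 + 0 + 1 (carry in) = 2 → bit 0, carry out 1
  col 7: 0 + 1 + 1 (carry in) = 2 → bit 0, carry out 1
  col 8: 1 + 1 + 1 (carry in) = 3 → bit 1, carry out 1
  col 9: 0 + 1 + 1 (carry in) = 2 → bit 0, carry out 1
  col 10: 0 + 0 + 1 (carry in) = 1 → bit 1, carry out 0
Reading bits MSB→LSB: 10100100010
Strip leading zeros: 10100100010
= 10100100010


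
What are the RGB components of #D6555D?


Hex: #D6555D
R = D6₁₆ = 214
G = 55₁₆ = 85
B = 5D₁₆ = 93
= RGB(214, 85, 93)


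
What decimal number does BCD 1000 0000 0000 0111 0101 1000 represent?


Each 4-bit group → digit:
  1000 → 8
  0000 → 0
  0000 → 0
  0111 → 7
  0101 → 5
  1000 → 8
= 800758


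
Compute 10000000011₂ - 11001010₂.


Align and subtract column by column (LSB to MSB, borrowing when needed):
  10000000011
- 00011001010
  -----------
  col 0: (1 - 0 borrow-in) - 0 → 1 - 0 = 1, borrow out 0
  col 1: (1 - 0 borrow-in) - 1 → 1 - 1 = 0, borrow out 0
  col 2: (0 - 0 borrow-in) - 0 → 0 - 0 = 0, borrow out 0
  col 3: (0 - 0 borrow-in) - 1 → borrow from next column: (0+2) - 1 = 1, borrow out 1
  col 4: (0 - 1 borrow-in) - 0 → borrow from next column: (-1+2) - 0 = 1, borrow out 1
  col 5: (0 - 1 borrow-in) - 0 → borrow from next column: (-1+2) - 0 = 1, borrow out 1
  col 6: (0 - 1 borrow-in) - 1 → borrow from next column: (-1+2) - 1 = 0, borrow out 1
  col 7: (0 - 1 borrow-in) - 1 → borrow from next column: (-1+2) - 1 = 0, borrow out 1
  col 8: (0 - 1 borrow-in) - 0 → borrow from next column: (-1+2) - 0 = 1, borrow out 1
  col 9: (0 - 1 borrow-in) - 0 → borrow from next column: (-1+2) - 0 = 1, borrow out 1
  col 10: (1 - 1 borrow-in) - 0 → 0 - 0 = 0, borrow out 0
Reading bits MSB→LSB: 01100111001
Strip leading zeros: 1100111001
= 1100111001


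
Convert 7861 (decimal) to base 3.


Divide by 3 repeatedly:
7861 ÷ 3 = 2620 remainder 1
2620 ÷ 3 = 873 remainder 1
873 ÷ 3 = 291 remainder 0
291 ÷ 3 = 97 remainder 0
97 ÷ 3 = 32 remainder 1
32 ÷ 3 = 10 remainder 2
10 ÷ 3 = 3 remainder 1
3 ÷ 3 = 1 remainder 0
1 ÷ 3 = 0 remainder 1
Reading remainders bottom-up:
= 101210011


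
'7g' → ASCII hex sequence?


String: '7g'  (2 characters)
Per-character ASCII lookup:
  '7': digits start at 48: '7' = 48 + 7 = 55 → 0x37
  'g': lowercase starts at 97: 'g' = 97 + 6 = 103 → 0x67
= 0x37 0x67


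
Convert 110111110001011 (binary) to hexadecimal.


Group into 4-bit nibbles: 0110111110001011
  0110 = 6
  1111 = F
  1000 = 8
  1011 = B
= 0x6F8B


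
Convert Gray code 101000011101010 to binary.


Gray code: 101000011101010
MSB stays the same: 1
Each subsequent bit = prev_binary XOR current_gray:
  B[1] = 1 XOR 0 = 1
  B[2] = 1 XOR 1 = 0
  B[3] = 0 XOR 0 = 0
  B[4] = 0 XOR 0 = 0
  B[5] = 0 XOR 0 = 0
  B[6] = 0 XOR 0 = 0
  B[7] = 0 XOR 1 = 1
  B[8] = 1 XOR 1 = 0
  B[9] = 0 XOR 1 = 1
  B[10] = 1 XOR 0 = 1
  B[11] = 1 XOR 1 = 0
  B[12] = 0 XOR 0 = 0
  B[13] = 0 XOR 1 = 1
  B[14] = 1 XOR 0 = 1
= 110000010110011 (24755 decimal)


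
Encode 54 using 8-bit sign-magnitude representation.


Sign bit: 0 (positive)
Magnitude: 54 = 0110110
= 00110110


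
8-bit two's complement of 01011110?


Original: 01011110
Step 1 - Invert all bits: 10100001
Step 2 - Add 1: 10100001 + 1
= 10100010 (represents -94)


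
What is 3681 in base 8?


Divide by 8 repeatedly:
3681 ÷ 8 = 460 remainder 1
460 ÷ 8 = 57 remainder 4
57 ÷ 8 = 7 remainder 1
7 ÷ 8 = 0 remainder 7
Reading remainders bottom-up:
= 0o7141


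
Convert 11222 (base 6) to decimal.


Positional values (base 6):
  2 × 6^0 = 2 × 1 = 2
  2 × 6^1 = 2 × 6 = 12
  2 × 6^2 = 2 × 36 = 72
  1 × 6^3 = 1 × 216 = 216
  1 × 6^4 = 1 × 1296 = 1296
Sum = 2 + 12 + 72 + 216 + 1296
= 1598


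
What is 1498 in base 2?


Divide by 2 repeatedly:
1498 ÷ 2 = 749 remainder 0
749 ÷ 2 = 374 remainder 1
374 ÷ 2 = 187 remainder 0
187 ÷ 2 = 93 remainder 1
93 ÷ 2 = 46 remainder 1
46 ÷ 2 = 23 remainder 0
23 ÷ 2 = 11 remainder 1
11 ÷ 2 = 5 remainder 1
5 ÷ 2 = 2 remainder 1
2 ÷ 2 = 1 remainder 0
1 ÷ 2 = 0 remainder 1
Reading remainders bottom-up:
= 10111011010


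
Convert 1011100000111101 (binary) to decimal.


Positional values:
Bit 0: 1 × 2^0 = 1
Bit 2: 1 × 2^2 = 4
Bit 3: 1 × 2^3 = 8
Bit 4: 1 × 2^4 = 16
Bit 5: 1 × 2^5 = 32
Bit 11: 1 × 2^11 = 2048
Bit 12: 1 × 2^12 = 4096
Bit 13: 1 × 2^13 = 8192
Bit 15: 1 × 2^15 = 32768
Sum = 1 + 4 + 8 + 16 + 32 + 2048 + 4096 + 8192 + 32768
= 47165


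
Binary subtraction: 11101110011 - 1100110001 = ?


Align and subtract column by column (LSB to MSB, borrowing when needed):
  11101110011
- 01100110001
  -----------
  col 0: (1 - 0 borrow-in) - 1 → 1 - 1 = 0, borrow out 0
  col 1: (1 - 0 borrow-in) - 0 → 1 - 0 = 1, borrow out 0
  col 2: (0 - 0 borrow-in) - 0 → 0 - 0 = 0, borrow out 0
  col 3: (0 - 0 borrow-in) - 0 → 0 - 0 = 0, borrow out 0
  col 4: (1 - 0 borrow-in) - 1 → 1 - 1 = 0, borrow out 0
  col 5: (1 - 0 borrow-in) - 1 → 1 - 1 = 0, borrow out 0
  col 6: (1 - 0 borrow-in) - 0 → 1 - 0 = 1, borrow out 0
  col 7: (0 - 0 borrow-in) - 0 → 0 - 0 = 0, borrow out 0
  col 8: (1 - 0 borrow-in) - 1 → 1 - 1 = 0, borrow out 0
  col 9: (1 - 0 borrow-in) - 1 → 1 - 1 = 0, borrow out 0
  col 10: (1 - 0 borrow-in) - 0 → 1 - 0 = 1, borrow out 0
Reading bits MSB→LSB: 10001000010
Strip leading zeros: 10001000010
= 10001000010


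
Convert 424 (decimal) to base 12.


Divide by 12 repeatedly:
424 ÷ 12 = 35 remainder 4
35 ÷ 12 = 2 remainder 11
2 ÷ 12 = 0 remainder 2
Reading remainders bottom-up:
= 2B4


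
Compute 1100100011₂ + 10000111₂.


Align and add column by column (LSB to MSB, carry propagating):
  01100100011
+ 00010000111
  -----------
  col 0: 1 + 1 + 0 (carry in) = 2 → bit 0, carry out 1
  col 1: 1 + 1 + 1 (carry in) = 3 → bit 1, carry out 1
  col 2: 0 + 1 + 1 (carry in) = 2 → bit 0, carry out 1
  col 3: 0 + 0 + 1 (carry in) = 1 → bit 1, carry out 0
  col 4: 0 + 0 + 0 (carry in) = 0 → bit 0, carry out 0
  col 5: 1 + 0 + 0 (carry in) = 1 → bit 1, carry out 0
  col 6: 0 + 0 + 0 (carry in) = 0 → bit 0, carry out 0
  col 7: 0 + 1 + 0 (carry in) = 1 → bit 1, carry out 0
  col 8: 1 + 0 + 0 (carry in) = 1 → bit 1, carry out 0
  col 9: 1 + 0 + 0 (carry in) = 1 → bit 1, carry out 0
  col 10: 0 + 0 + 0 (carry in) = 0 → bit 0, carry out 0
Reading bits MSB→LSB: 01110101010
Strip leading zeros: 1110101010
= 1110101010


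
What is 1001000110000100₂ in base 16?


Group into 4-bit nibbles: 1001000110000100
  1001 = 9
  0001 = 1
  1000 = 8
  0100 = 4
= 0x9184


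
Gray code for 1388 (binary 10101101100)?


Binary: 10101101100
Gray code: G = B XOR (B >> 1)
B >> 1 = 01010110110
10101101100 XOR 01010110110:
  1 XOR 0 = 1
  0 XOR 1 = 1
  1 XOR 0 = 1
  0 XOR 1 = 1
  1 XOR 0 = 1
  1 XOR 1 = 0
  0 XOR 1 = 1
  1 XOR 0 = 1
  1 XOR 1 = 0
  0 XOR 1 = 1
  0 XOR 0 = 0
= 11111011010


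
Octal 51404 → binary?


Each octal digit → 3 binary bits:
  5 = 101
  1 = 001
  4 = 100
  0 = 000
  4 = 100
Concatenate: 101 001 100 000 100
= 101001100000100


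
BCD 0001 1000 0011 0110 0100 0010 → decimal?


Each 4-bit group → digit:
  0001 → 1
  1000 → 8
  0011 → 3
  0110 → 6
  0100 → 4
  0010 → 2
= 183642


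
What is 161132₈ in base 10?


Positional values:
Position 0: 2 × 8^0 = 2
Position 1: 3 × 8^1 = 24
Position 2: 1 × 8^2 = 64
Position 3: 1 × 8^3 = 512
Position 4: 6 × 8^4 = 24576
Position 5: 1 × 8^5 = 32768
Sum = 2 + 24 + 64 + 512 + 24576 + 32768
= 57946


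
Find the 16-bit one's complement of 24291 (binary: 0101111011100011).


Original: 0101111011100011
Invert all bits:
  bit 0: 0 → 1
  bit 1: 1 → 0
  bit 2: 0 → 1
  bit 3: 1 → 0
  bit 4: 1 → 0
  bit 5: 1 → 0
  bit 6: 1 → 0
  bit 7: 0 → 1
  bit 8: 1 → 0
  bit 9: 1 → 0
  bit 10: 1 → 0
  bit 11: 0 → 1
  bit 12: 0 → 1
  bit 13: 0 → 1
  bit 14: 1 → 0
  bit 15: 1 → 0
= 1010000100011100


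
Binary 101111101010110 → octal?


Group into 3-bit groups: 101111101010110
  101 = 5
  111 = 7
  101 = 5
  010 = 2
  110 = 6
= 0o57526


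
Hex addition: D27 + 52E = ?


Align and add column by column (LSB to MSB, each column mod 16 with carry):
  0D27
+ 052E
  ----
  col 0: 7(7) + E(14) + 0 (carry in) = 21 → 5(5), carry out 1
  col 1: 2(2) + 2(2) + 1 (carry in) = 5 → 5(5), carry out 0
  col 2: D(13) + 5(5) + 0 (carry in) = 18 → 2(2), carry out 1
  col 3: 0(0) + 0(0) + 1 (carry in) = 1 → 1(1), carry out 0
Reading digits MSB→LSB: 1255
Strip leading zeros: 1255
= 0x1255


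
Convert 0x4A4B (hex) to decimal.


Positional values:
Position 0: B × 16^0 = 11 × 1 = 11
Position 1: 4 × 16^1 = 4 × 16 = 64
Position 2: A × 16^2 = 10 × 256 = 2560
Position 3: 4 × 16^3 = 4 × 4096 = 16384
Sum = 11 + 64 + 2560 + 16384
= 19019


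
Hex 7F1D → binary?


Each hex digit → 4 binary bits:
  7 = 0111
  F = 1111
  1 = 0001
  D = 1101
Concatenate: 0111 1111 0001 1101
= 0111111100011101


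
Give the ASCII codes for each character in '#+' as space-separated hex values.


String: '#+'  (2 characters)
Per-character ASCII lookup:
  '#': special character: '#' = 35 → 0x23
  '+': special character: '+' = 43 → 0x2B
= 0x23 0x2B


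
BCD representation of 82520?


Each digit → 4-bit binary:
  8 → 1000
  2 → 0010
  5 → 0101
  2 → 0010
  0 → 0000
= 1000 0010 0101 0010 0000


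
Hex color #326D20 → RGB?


Hex: #326D20
R = 32₁₆ = 50
G = 6D₁₆ = 109
B = 20₁₆ = 32
= RGB(50, 109, 32)


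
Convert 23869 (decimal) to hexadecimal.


Divide by 16 repeatedly:
23869 ÷ 16 = 1491 remainder 13 (D)
1491 ÷ 16 = 93 remainder 3 (3)
93 ÷ 16 = 5 remainder 13 (D)
5 ÷ 16 = 0 remainder 5 (5)
Reading remainders bottom-up:
= 0x5D3D


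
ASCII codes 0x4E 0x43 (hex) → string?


Codes (hex): 0x4E 0x43
Per-code ASCII lookup:
  0x4E = 78  (range 65-90: uppercase, 78 - 65 = 13) → 'N'
  0x43 = 67  (range 65-90: uppercase, 67 - 65 = 2) → 'C'
= 'NC'


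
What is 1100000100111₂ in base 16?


Group into 4-bit nibbles: 0001100000100111
  0001 = 1
  1000 = 8
  0010 = 2
  0111 = 7
= 0x1827


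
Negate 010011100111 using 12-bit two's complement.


Original: 010011100111
Step 1 - Invert all bits: 101100011000
Step 2 - Add 1: 101100011000 + 1
= 101100011001 (represents -1255)


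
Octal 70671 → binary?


Each octal digit → 3 binary bits:
  7 = 111
  0 = 000
  6 = 110
  7 = 111
  1 = 001
Concatenate: 111 000 110 111 001
= 111000110111001


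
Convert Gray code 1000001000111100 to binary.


Gray code: 1000001000111100
MSB stays the same: 1
Each subsequent bit = prev_binary XOR current_gray:
  B[1] = 1 XOR 0 = 1
  B[2] = 1 XOR 0 = 1
  B[3] = 1 XOR 0 = 1
  B[4] = 1 XOR 0 = 1
  B[5] = 1 XOR 0 = 1
  B[6] = 1 XOR 1 = 0
  B[7] = 0 XOR 0 = 0
  B[8] = 0 XOR 0 = 0
  B[9] = 0 XOR 0 = 0
  B[10] = 0 XOR 1 = 1
  B[11] = 1 XOR 1 = 0
  B[12] = 0 XOR 1 = 1
  B[13] = 1 XOR 1 = 0
  B[14] = 0 XOR 0 = 0
  B[15] = 0 XOR 0 = 0
= 1111110000101000 (64552 decimal)


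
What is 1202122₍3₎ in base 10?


Positional values (base 3):
  2 × 3^0 = 2 × 1 = 2
  2 × 3^1 = 2 × 3 = 6
  1 × 3^2 = 1 × 9 = 9
  2 × 3^3 = 2 × 27 = 54
  0 × 3^4 = 0 × 81 = 0
  2 × 3^5 = 2 × 243 = 486
  1 × 3^6 = 1 × 729 = 729
Sum = 2 + 6 + 9 + 54 + 0 + 486 + 729
= 1286


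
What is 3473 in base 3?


Divide by 3 repeatedly:
3473 ÷ 3 = 1157 remainder 2
1157 ÷ 3 = 385 remainder 2
385 ÷ 3 = 128 remainder 1
128 ÷ 3 = 42 remainder 2
42 ÷ 3 = 14 remainder 0
14 ÷ 3 = 4 remainder 2
4 ÷ 3 = 1 remainder 1
1 ÷ 3 = 0 remainder 1
Reading remainders bottom-up:
= 11202122


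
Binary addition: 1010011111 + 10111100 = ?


Align and add column by column (LSB to MSB, carry propagating):
  01010011111
+ 00010111100
  -----------
  col 0: 1 + 0 + 0 (carry in) = 1 → bit 1, carry out 0
  col 1: 1 + 0 + 0 (carry in) = 1 → bit 1, carry out 0
  col 2: 1 + 1 + 0 (carry in) = 2 → bit 0, carry out 1
  col 3: 1 + 1 + 1 (carry in) = 3 → bit 1, carry out 1
  col 4: 1 + 1 + 1 (carry in) = 3 → bit 1, carry out 1
  col 5: 0 + 1 + 1 (carry in) = 2 → bit 0, carry out 1
  col 6: 0 + 0 + 1 (carry in) = 1 → bit 1, carry out 0
  col 7: 1 + 1 + 0 (carry in) = 2 → bit 0, carry out 1
  col 8: 0 + 0 + 1 (carry in) = 1 → bit 1, carry out 0
  col 9: 1 + 0 + 0 (carry in) = 1 → bit 1, carry out 0
  col 10: 0 + 0 + 0 (carry in) = 0 → bit 0, carry out 0
Reading bits MSB→LSB: 01101011011
Strip leading zeros: 1101011011
= 1101011011


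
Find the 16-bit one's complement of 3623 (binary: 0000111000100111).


Original: 0000111000100111
Invert all bits:
  bit 0: 0 → 1
  bit 1: 0 → 1
  bit 2: 0 → 1
  bit 3: 0 → 1
  bit 4: 1 → 0
  bit 5: 1 → 0
  bit 6: 1 → 0
  bit 7: 0 → 1
  bit 8: 0 → 1
  bit 9: 0 → 1
  bit 10: 1 → 0
  bit 11: 0 → 1
  bit 12: 0 → 1
  bit 13: 1 → 0
  bit 14: 1 → 0
  bit 15: 1 → 0
= 1111000111011000


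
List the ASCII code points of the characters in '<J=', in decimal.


String: '<J='  (3 characters)
Per-character ASCII lookup:
  '<': special character: '<' = 60
  'J': uppercase starts at 65: 'J' = 65 + 9 = 74
  '=': special character: '=' = 61
= 60 74 61


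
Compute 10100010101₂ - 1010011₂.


Align and subtract column by column (LSB to MSB, borrowing when needed):
  10100010101
- 00001010011
  -----------
  col 0: (1 - 0 borrow-in) - 1 → 1 - 1 = 0, borrow out 0
  col 1: (0 - 0 borrow-in) - 1 → borrow from next column: (0+2) - 1 = 1, borrow out 1
  col 2: (1 - 1 borrow-in) - 0 → 0 - 0 = 0, borrow out 0
  col 3: (0 - 0 borrow-in) - 0 → 0 - 0 = 0, borrow out 0
  col 4: (1 - 0 borrow-in) - 1 → 1 - 1 = 0, borrow out 0
  col 5: (0 - 0 borrow-in) - 0 → 0 - 0 = 0, borrow out 0
  col 6: (0 - 0 borrow-in) - 1 → borrow from next column: (0+2) - 1 = 1, borrow out 1
  col 7: (0 - 1 borrow-in) - 0 → borrow from next column: (-1+2) - 0 = 1, borrow out 1
  col 8: (1 - 1 borrow-in) - 0 → 0 - 0 = 0, borrow out 0
  col 9: (0 - 0 borrow-in) - 0 → 0 - 0 = 0, borrow out 0
  col 10: (1 - 0 borrow-in) - 0 → 1 - 0 = 1, borrow out 0
Reading bits MSB→LSB: 10011000010
Strip leading zeros: 10011000010
= 10011000010


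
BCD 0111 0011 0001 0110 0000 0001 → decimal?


Each 4-bit group → digit:
  0111 → 7
  0011 → 3
  0001 → 1
  0110 → 6
  0000 → 0
  0001 → 1
= 731601


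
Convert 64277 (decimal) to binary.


Divide by 2 repeatedly:
64277 ÷ 2 = 32138 remainder 1
32138 ÷ 2 = 16069 remainder 0
16069 ÷ 2 = 8034 remainder 1
8034 ÷ 2 = 4017 remainder 0
4017 ÷ 2 = 2008 remainder 1
2008 ÷ 2 = 1004 remainder 0
1004 ÷ 2 = 502 remainder 0
502 ÷ 2 = 251 remainder 0
251 ÷ 2 = 125 remainder 1
125 ÷ 2 = 62 remainder 1
62 ÷ 2 = 31 remainder 0
31 ÷ 2 = 15 remainder 1
15 ÷ 2 = 7 remainder 1
7 ÷ 2 = 3 remainder 1
3 ÷ 2 = 1 remainder 1
1 ÷ 2 = 0 remainder 1
Reading remainders bottom-up:
= 1111101100010101


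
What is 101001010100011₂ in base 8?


Group into 3-bit groups: 101001010100011
  101 = 5
  001 = 1
  010 = 2
  100 = 4
  011 = 3
= 0o51243


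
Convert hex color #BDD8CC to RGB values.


Hex: #BDD8CC
R = BD₁₆ = 189
G = D8₁₆ = 216
B = CC₁₆ = 204
= RGB(189, 216, 204)


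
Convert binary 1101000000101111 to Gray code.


Binary: 1101000000101111
Gray code: G = B XOR (B >> 1)
B >> 1 = 0110100000010111
1101000000101111 XOR 0110100000010111:
  1 XOR 0 = 1
  1 XOR 1 = 0
  0 XOR 1 = 1
  1 XOR 0 = 1
  0 XOR 1 = 1
  0 XOR 0 = 0
  0 XOR 0 = 0
  0 XOR 0 = 0
  0 XOR 0 = 0
  0 XOR 0 = 0
  1 XOR 0 = 1
  0 XOR 1 = 1
  1 XOR 0 = 1
  1 XOR 1 = 0
  1 XOR 1 = 0
  1 XOR 1 = 0
= 1011100000111000


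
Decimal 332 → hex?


Divide by 16 repeatedly:
332 ÷ 16 = 20 remainder 12 (C)
20 ÷ 16 = 1 remainder 4 (4)
1 ÷ 16 = 0 remainder 1 (1)
Reading remainders bottom-up:
= 0x14C


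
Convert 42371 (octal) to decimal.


Positional values:
Position 0: 1 × 8^0 = 1
Position 1: 7 × 8^1 = 56
Position 2: 3 × 8^2 = 192
Position 3: 2 × 8^3 = 1024
Position 4: 4 × 8^4 = 16384
Sum = 1 + 56 + 192 + 1024 + 16384
= 17657


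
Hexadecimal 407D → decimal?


Positional values:
Position 0: D × 16^0 = 13 × 1 = 13
Position 1: 7 × 16^1 = 7 × 16 = 112
Position 2: 0 × 16^2 = 0 × 256 = 0
Position 3: 4 × 16^3 = 4 × 4096 = 16384
Sum = 13 + 112 + 0 + 16384
= 16509


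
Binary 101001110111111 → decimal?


Positional values:
Bit 0: 1 × 2^0 = 1
Bit 1: 1 × 2^1 = 2
Bit 2: 1 × 2^2 = 4
Bit 3: 1 × 2^3 = 8
Bit 4: 1 × 2^4 = 16
Bit 5: 1 × 2^5 = 32
Bit 7: 1 × 2^7 = 128
Bit 8: 1 × 2^8 = 256
Bit 9: 1 × 2^9 = 512
Bit 12: 1 × 2^12 = 4096
Bit 14: 1 × 2^14 = 16384
Sum = 1 + 2 + 4 + 8 + 16 + 32 + 128 + 256 + 512 + 4096 + 16384
= 21439


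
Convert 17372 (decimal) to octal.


Divide by 8 repeatedly:
17372 ÷ 8 = 2171 remainder 4
2171 ÷ 8 = 271 remainder 3
271 ÷ 8 = 33 remainder 7
33 ÷ 8 = 4 remainder 1
4 ÷ 8 = 0 remainder 4
Reading remainders bottom-up:
= 0o41734


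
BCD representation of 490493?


Each digit → 4-bit binary:
  4 → 0100
  9 → 1001
  0 → 0000
  4 → 0100
  9 → 1001
  3 → 0011
= 0100 1001 0000 0100 1001 0011


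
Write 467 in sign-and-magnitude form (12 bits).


Sign bit: 0 (positive)
Magnitude: 467 = 00111010011
= 000111010011


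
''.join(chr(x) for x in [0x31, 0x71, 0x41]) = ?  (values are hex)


Codes (hex): 0x31 0x71 0x41
Per-code ASCII lookup:
  0x31 = 49  (range 48-57: digits, 49 - 48 = 1) → '1'
  0x71 = 113  (range 97-122: lowercase, 113 - 97 = 16) → 'q'
  0x41 = 65  (range 65-90: uppercase, 65 - 65 = 0) → 'A'
= '1qA'


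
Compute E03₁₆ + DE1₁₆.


Align and add column by column (LSB to MSB, each column mod 16 with carry):
  0E03
+ 0DE1
  ----
  col 0: 3(3) + 1(1) + 0 (carry in) = 4 → 4(4), carry out 0
  col 1: 0(0) + E(14) + 0 (carry in) = 14 → E(14), carry out 0
  col 2: E(14) + D(13) + 0 (carry in) = 27 → B(11), carry out 1
  col 3: 0(0) + 0(0) + 1 (carry in) = 1 → 1(1), carry out 0
Reading digits MSB→LSB: 1BE4
Strip leading zeros: 1BE4
= 0x1BE4


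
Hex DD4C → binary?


Each hex digit → 4 binary bits:
  D = 1101
  D = 1101
  4 = 0100
  C = 1100
Concatenate: 1101 1101 0100 1100
= 1101110101001100


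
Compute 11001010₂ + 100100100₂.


Align and add column by column (LSB to MSB, carry propagating):
  0011001010
+ 0100100100
  ----------
  col 0: 0 + 0 + 0 (carry in) = 0 → bit 0, carry out 0
  col 1: 1 + 0 + 0 (carry in) = 1 → bit 1, carry out 0
  col 2: 0 + 1 + 0 (carry in) = 1 → bit 1, carry out 0
  col 3: 1 + 0 + 0 (carry in) = 1 → bit 1, carry out 0
  col 4: 0 + 0 + 0 (carry in) = 0 → bit 0, carry out 0
  col 5: 0 + 1 + 0 (carry in) = 1 → bit 1, carry out 0
  col 6: 1 + 0 + 0 (carry in) = 1 → bit 1, carry out 0
  col 7: 1 + 0 + 0 (carry in) = 1 → bit 1, carry out 0
  col 8: 0 + 1 + 0 (carry in) = 1 → bit 1, carry out 0
  col 9: 0 + 0 + 0 (carry in) = 0 → bit 0, carry out 0
Reading bits MSB→LSB: 0111101110
Strip leading zeros: 111101110
= 111101110


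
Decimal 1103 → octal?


Divide by 8 repeatedly:
1103 ÷ 8 = 137 remainder 7
137 ÷ 8 = 17 remainder 1
17 ÷ 8 = 2 remainder 1
2 ÷ 8 = 0 remainder 2
Reading remainders bottom-up:
= 0o2117


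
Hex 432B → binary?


Each hex digit → 4 binary bits:
  4 = 0100
  3 = 0011
  2 = 0010
  B = 1011
Concatenate: 0100 0011 0010 1011
= 0100001100101011


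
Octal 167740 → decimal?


Positional values:
Position 0: 0 × 8^0 = 0
Position 1: 4 × 8^1 = 32
Position 2: 7 × 8^2 = 448
Position 3: 7 × 8^3 = 3584
Position 4: 6 × 8^4 = 24576
Position 5: 1 × 8^5 = 32768
Sum = 0 + 32 + 448 + 3584 + 24576 + 32768
= 61408


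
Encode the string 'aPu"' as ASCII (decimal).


String: 'aPu"'  (4 characters)
Per-character ASCII lookup:
  'a': lowercase starts at 97: 'a' = 97 + 0 = 97
  'P': uppercase starts at 65: 'P' = 65 + 15 = 80
  'u': lowercase starts at 97: 'u' = 97 + 20 = 117
  '"': special character: '"' = 34
= 97 80 117 34


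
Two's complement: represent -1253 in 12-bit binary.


Original: 010011100101
Step 1 - Invert all bits: 101100011010
Step 2 - Add 1: 101100011010 + 1
= 101100011011 (represents -1253)


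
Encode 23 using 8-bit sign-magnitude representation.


Sign bit: 0 (positive)
Magnitude: 23 = 0010111
= 00010111


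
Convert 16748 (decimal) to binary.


Divide by 2 repeatedly:
16748 ÷ 2 = 8374 remainder 0
8374 ÷ 2 = 4187 remainder 0
4187 ÷ 2 = 2093 remainder 1
2093 ÷ 2 = 1046 remainder 1
1046 ÷ 2 = 523 remainder 0
523 ÷ 2 = 261 remainder 1
261 ÷ 2 = 130 remainder 1
130 ÷ 2 = 65 remainder 0
65 ÷ 2 = 32 remainder 1
32 ÷ 2 = 16 remainder 0
16 ÷ 2 = 8 remainder 0
8 ÷ 2 = 4 remainder 0
4 ÷ 2 = 2 remainder 0
2 ÷ 2 = 1 remainder 0
1 ÷ 2 = 0 remainder 1
Reading remainders bottom-up:
= 100000101101100


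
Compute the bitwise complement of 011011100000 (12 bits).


Original: 011011100000
Invert all bits:
  bit 0: 0 → 1
  bit 1: 1 → 0
  bit 2: 1 → 0
  bit 3: 0 → 1
  bit 4: 1 → 0
  bit 5: 1 → 0
  bit 6: 1 → 0
  bit 7: 0 → 1
  bit 8: 0 → 1
  bit 9: 0 → 1
  bit 10: 0 → 1
  bit 11: 0 → 1
= 100100011111


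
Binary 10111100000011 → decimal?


Positional values:
Bit 0: 1 × 2^0 = 1
Bit 1: 1 × 2^1 = 2
Bit 8: 1 × 2^8 = 256
Bit 9: 1 × 2^9 = 512
Bit 10: 1 × 2^10 = 1024
Bit 11: 1 × 2^11 = 2048
Bit 13: 1 × 2^13 = 8192
Sum = 1 + 2 + 256 + 512 + 1024 + 2048 + 8192
= 12035


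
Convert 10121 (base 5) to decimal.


Positional values (base 5):
  1 × 5^0 = 1 × 1 = 1
  2 × 5^1 = 2 × 5 = 10
  1 × 5^2 = 1 × 25 = 25
  0 × 5^3 = 0 × 125 = 0
  1 × 5^4 = 1 × 625 = 625
Sum = 1 + 10 + 25 + 0 + 625
= 661


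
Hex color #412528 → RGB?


Hex: #412528
R = 41₁₆ = 65
G = 25₁₆ = 37
B = 28₁₆ = 40
= RGB(65, 37, 40)


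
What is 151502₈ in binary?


Each octal digit → 3 binary bits:
  1 = 001
  5 = 101
  1 = 001
  5 = 101
  0 = 000
  2 = 010
Concatenate: 001 101 001 101 000 010
= 001101001101000010


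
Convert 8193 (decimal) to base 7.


Divide by 7 repeatedly:
8193 ÷ 7 = 1170 remainder 3
1170 ÷ 7 = 167 remainder 1
167 ÷ 7 = 23 remainder 6
23 ÷ 7 = 3 remainder 2
3 ÷ 7 = 0 remainder 3
Reading remainders bottom-up:
= 32613


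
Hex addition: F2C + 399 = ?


Align and add column by column (LSB to MSB, each column mod 16 with carry):
  0F2C
+ 0399
  ----
  col 0: C(12) + 9(9) + 0 (carry in) = 21 → 5(5), carry out 1
  col 1: 2(2) + 9(9) + 1 (carry in) = 12 → C(12), carry out 0
  col 2: F(15) + 3(3) + 0 (carry in) = 18 → 2(2), carry out 1
  col 3: 0(0) + 0(0) + 1 (carry in) = 1 → 1(1), carry out 0
Reading digits MSB→LSB: 12C5
Strip leading zeros: 12C5
= 0x12C5


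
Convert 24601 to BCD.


Each digit → 4-bit binary:
  2 → 0010
  4 → 0100
  6 → 0110
  0 → 0000
  1 → 0001
= 0010 0100 0110 0000 0001


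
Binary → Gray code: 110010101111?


Binary: 110010101111
Gray code: G = B XOR (B >> 1)
B >> 1 = 011001010111
110010101111 XOR 011001010111:
  1 XOR 0 = 1
  1 XOR 1 = 0
  0 XOR 1 = 1
  0 XOR 0 = 0
  1 XOR 0 = 1
  0 XOR 1 = 1
  1 XOR 0 = 1
  0 XOR 1 = 1
  1 XOR 0 = 1
  1 XOR 1 = 0
  1 XOR 1 = 0
  1 XOR 1 = 0
= 101011111000


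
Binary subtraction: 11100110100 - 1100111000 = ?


Align and subtract column by column (LSB to MSB, borrowing when needed):
  11100110100
- 01100111000
  -----------
  col 0: (0 - 0 borrow-in) - 0 → 0 - 0 = 0, borrow out 0
  col 1: (0 - 0 borrow-in) - 0 → 0 - 0 = 0, borrow out 0
  col 2: (1 - 0 borrow-in) - 0 → 1 - 0 = 1, borrow out 0
  col 3: (0 - 0 borrow-in) - 1 → borrow from next column: (0+2) - 1 = 1, borrow out 1
  col 4: (1 - 1 borrow-in) - 1 → borrow from next column: (0+2) - 1 = 1, borrow out 1
  col 5: (1 - 1 borrow-in) - 1 → borrow from next column: (0+2) - 1 = 1, borrow out 1
  col 6: (0 - 1 borrow-in) - 0 → borrow from next column: (-1+2) - 0 = 1, borrow out 1
  col 7: (0 - 1 borrow-in) - 0 → borrow from next column: (-1+2) - 0 = 1, borrow out 1
  col 8: (1 - 1 borrow-in) - 1 → borrow from next column: (0+2) - 1 = 1, borrow out 1
  col 9: (1 - 1 borrow-in) - 1 → borrow from next column: (0+2) - 1 = 1, borrow out 1
  col 10: (1 - 1 borrow-in) - 0 → 0 - 0 = 0, borrow out 0
Reading bits MSB→LSB: 01111111100
Strip leading zeros: 1111111100
= 1111111100
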